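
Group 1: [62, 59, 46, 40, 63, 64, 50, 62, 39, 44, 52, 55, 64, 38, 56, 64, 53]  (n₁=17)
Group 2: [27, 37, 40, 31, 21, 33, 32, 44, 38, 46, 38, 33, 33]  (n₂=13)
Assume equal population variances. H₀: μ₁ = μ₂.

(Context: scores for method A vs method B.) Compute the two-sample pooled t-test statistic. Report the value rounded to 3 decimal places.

x̄₁=53.588, s₁=9.348, n₁=17
x̄₂=34.846, s₂=6.743, n₂=13
s_p² = [16·9.348² + 12·6.743²]/28 = 69.4218
SE = √(s_p²·(1/17+1/13)) = 3.0698
t = (53.588−34.846)/3.0698 = 6.1053
df = 28

test statistic = 6.105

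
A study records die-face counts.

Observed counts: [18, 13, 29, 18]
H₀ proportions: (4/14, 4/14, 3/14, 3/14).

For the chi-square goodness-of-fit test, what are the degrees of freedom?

df = k − 1 = 4 − 1 = 3

degrees of freedom = 3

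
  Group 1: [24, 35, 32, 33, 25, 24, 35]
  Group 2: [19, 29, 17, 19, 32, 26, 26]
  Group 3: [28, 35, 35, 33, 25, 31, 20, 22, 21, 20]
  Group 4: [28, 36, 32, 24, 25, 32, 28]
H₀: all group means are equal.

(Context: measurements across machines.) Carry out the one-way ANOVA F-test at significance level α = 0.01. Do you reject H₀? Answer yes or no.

Group means [29.71, 24.00, 27.00, 29.29], grand mean 27.452
SSB = Σnᵢ(x̄ᵢ−x̄)² = 144.820; SSW = ΣΣ(x−x̄ᵢ)² = 808.857
MSB = 144.820/3 = 48.2734; MSW = 808.857/27 = 29.9577
F = MSB/MSW = 1.6114
df = (3, 27)
p-value (upper-tail) = 0.20990
At α=0.01: p ≥ α → fail to reject H₀

reject H₀: no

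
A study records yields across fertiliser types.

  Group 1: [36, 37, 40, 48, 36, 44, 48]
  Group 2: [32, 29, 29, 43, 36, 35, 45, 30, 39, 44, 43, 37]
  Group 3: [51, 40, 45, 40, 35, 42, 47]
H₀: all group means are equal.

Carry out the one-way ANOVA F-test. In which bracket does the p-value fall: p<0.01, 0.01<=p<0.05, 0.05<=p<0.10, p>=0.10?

p-value bracket: 0.05<=p<0.10

Group means [41.29, 36.83, 42.86], grand mean 39.654
SSB = Σnᵢ(x̄ᵢ−x̄)² = 185.932; SSW = ΣΣ(x−x̄ᵢ)² = 735.952
MSB = 185.932/2 = 92.9661; MSW = 735.952/23 = 31.9979
F = MSB/MSW = 2.9054
df = (2, 23)
p-value (upper-tail) = 0.07499
→ bracket: 0.05<=p<0.10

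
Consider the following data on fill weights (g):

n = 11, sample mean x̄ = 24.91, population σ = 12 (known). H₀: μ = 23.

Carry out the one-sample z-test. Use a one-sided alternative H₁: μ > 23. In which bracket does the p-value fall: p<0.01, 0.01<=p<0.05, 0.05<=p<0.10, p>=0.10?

SE = σ/√n = 12/√11 = 3.6181
z = (x̄−μ₀)/SE = (24.91−23)/3.6181 = 0.5279
p-value (one-sided, H₁ greater) = 0.29879
→ bracket: p>=0.10

p-value bracket: p>=0.10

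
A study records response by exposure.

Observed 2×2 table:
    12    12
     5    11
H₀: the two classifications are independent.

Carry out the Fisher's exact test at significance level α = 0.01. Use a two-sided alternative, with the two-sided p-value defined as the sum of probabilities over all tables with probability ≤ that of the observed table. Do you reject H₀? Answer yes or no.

reject H₀: no

Margins: r₁=24, r₂=16, c₁=17, c₂=23, n=40
p_obs = C(24,12)·C(16,5)/C(40,17); sum pmf over tables with pmf ≤ p_obs
p-value (two-sided) = 0.33222
At α=0.01: p ≥ α → fail to reject H₀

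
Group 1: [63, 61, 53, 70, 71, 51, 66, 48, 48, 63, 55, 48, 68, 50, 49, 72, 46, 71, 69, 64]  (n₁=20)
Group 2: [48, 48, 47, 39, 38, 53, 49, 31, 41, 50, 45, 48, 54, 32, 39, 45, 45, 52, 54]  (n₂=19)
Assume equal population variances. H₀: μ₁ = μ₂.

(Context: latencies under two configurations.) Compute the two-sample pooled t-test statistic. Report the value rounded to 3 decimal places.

test statistic = 5.323

x̄₁=59.300, s₁=9.448, n₁=20
x̄₂=45.158, s₂=6.866, n₂=19
s_p² = [19·9.448² + 18·6.866²]/37 = 68.7764
SE = √(s_p²·(1/20+1/19)) = 2.6568
t = (59.300−45.158)/2.6568 = 5.3230
df = 37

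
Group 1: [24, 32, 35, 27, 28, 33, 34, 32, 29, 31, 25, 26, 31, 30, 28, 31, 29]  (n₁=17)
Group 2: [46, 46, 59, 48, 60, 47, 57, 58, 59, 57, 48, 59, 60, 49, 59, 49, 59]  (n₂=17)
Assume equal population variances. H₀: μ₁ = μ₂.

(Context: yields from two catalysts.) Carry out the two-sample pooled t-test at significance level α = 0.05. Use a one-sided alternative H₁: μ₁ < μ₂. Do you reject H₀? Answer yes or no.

x̄₁=29.706, s₁=3.118, n₁=17
x̄₂=54.118, s₂=5.754, n₂=17
s_p² = [16·3.118² + 16·5.754²]/32 = 21.4154
SE = √(s_p²·(1/17+1/17)) = 1.5873
t = (29.706−54.118)/1.5873 = -15.3796
df = 32
p-value (one-sided, H₁ less) = 0.00000
At α=0.05: p < α → reject H₀

reject H₀: yes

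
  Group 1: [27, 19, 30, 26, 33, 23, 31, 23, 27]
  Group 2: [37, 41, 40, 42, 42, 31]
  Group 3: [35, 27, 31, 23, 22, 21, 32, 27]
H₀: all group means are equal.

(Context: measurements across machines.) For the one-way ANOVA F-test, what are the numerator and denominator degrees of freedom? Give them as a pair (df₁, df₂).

k = 3 groups, N = 23 total
df = (k−1, N−k) = (3−1, 23−3) = (2, 20)

degrees of freedom = [2, 20]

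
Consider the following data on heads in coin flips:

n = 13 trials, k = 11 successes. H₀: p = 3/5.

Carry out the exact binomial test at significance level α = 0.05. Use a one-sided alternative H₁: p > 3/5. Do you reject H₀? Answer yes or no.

reject H₀: no

Exact binomial: n=13, k=11, p₀=3/5=0.6000
P(X≥11) from Σ C(n,i)·p₀^i·(1−p₀)^(n−i)
p-value (one-sided, H₁ greater) = 0.05790
At α=0.05: p ≥ α → fail to reject H₀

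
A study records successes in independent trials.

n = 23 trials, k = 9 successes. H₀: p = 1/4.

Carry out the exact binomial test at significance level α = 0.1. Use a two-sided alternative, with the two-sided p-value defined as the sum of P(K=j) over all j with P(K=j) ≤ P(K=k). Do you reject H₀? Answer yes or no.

reject H₀: no

Exact binomial: n=23, k=9, p₀=1/4=0.2500
P(X=j) = C(n,j)·p₀^j·(1−p₀)^(n−j); p = Σ P(X=j) over j with P(X=j) ≤ P(X=9)
p-value (two-sided) = 0.14553
At α=0.1: p ≥ α → fail to reject H₀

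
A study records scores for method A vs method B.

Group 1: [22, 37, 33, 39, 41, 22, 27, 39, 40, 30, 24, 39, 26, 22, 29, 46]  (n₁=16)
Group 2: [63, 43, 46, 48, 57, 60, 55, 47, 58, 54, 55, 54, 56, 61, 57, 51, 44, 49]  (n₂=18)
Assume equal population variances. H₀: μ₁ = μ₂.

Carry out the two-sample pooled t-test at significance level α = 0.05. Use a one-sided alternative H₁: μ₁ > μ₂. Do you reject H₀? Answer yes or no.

reject H₀: no

x̄₁=32.250, s₁=7.962, n₁=16
x̄₂=53.222, s₂=5.936, n₂=18
s_p² = [15·7.962² + 17·5.936²]/32 = 48.4410
SE = √(s_p²·(1/16+1/18)) = 2.3914
t = (32.250−53.222)/2.3914 = -8.7699
df = 32
p-value (one-sided, H₁ greater) = 1.00000
At α=0.05: p ≥ α → fail to reject H₀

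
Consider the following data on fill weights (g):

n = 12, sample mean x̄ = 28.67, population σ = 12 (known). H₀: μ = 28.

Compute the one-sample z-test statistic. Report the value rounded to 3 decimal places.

SE = σ/√n = 12/√12 = 3.4641
z = (x̄−μ₀)/SE = (28.67−28)/3.4641 = 0.1934

test statistic = 0.193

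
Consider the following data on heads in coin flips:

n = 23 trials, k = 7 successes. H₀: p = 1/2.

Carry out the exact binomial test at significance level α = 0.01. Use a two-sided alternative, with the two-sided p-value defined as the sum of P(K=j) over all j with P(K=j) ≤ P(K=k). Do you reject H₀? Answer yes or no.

Exact binomial: n=23, k=7, p₀=1/2=0.5000
P(X=j) = C(n,j)·p₀^j·(1−p₀)^(n−j); p = Σ P(X=j) over j with P(X=j) ≤ P(X=7)
p-value (two-sided) = 0.09314
At α=0.01: p ≥ α → fail to reject H₀

reject H₀: no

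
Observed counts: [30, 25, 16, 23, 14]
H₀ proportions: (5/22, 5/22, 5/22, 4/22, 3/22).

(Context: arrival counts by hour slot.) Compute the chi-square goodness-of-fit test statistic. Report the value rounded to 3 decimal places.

test statistic = 4.808

n = 108; E_i = n·p_i = [24.55, 24.55, 24.55, 19.64, 14.73]
χ² = (30−24.55)²/24.55 + (25−24.55)²/24.55 + (16−24.55)²/24.55 + (23−19.64)²/19.64 + (14−14.73)²/14.73 = 4.8077
df = 4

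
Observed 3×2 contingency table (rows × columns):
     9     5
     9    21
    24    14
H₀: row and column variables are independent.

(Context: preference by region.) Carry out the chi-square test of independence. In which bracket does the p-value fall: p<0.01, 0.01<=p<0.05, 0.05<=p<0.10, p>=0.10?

Row totals [14, 30, 38], col totals [42, 40], n=82
χ² = (9−7.17)²/7.17 + (5−6.83)²/6.83 + (9−15.37)²/15.37 + (21−14.63)²/14.63 + (24−19.46)²/19.46 + (14−18.54)²/18.54 = 8.5307
df = 2
p-value (upper-tail) = 0.01405
→ bracket: 0.01<=p<0.05

p-value bracket: 0.01<=p<0.05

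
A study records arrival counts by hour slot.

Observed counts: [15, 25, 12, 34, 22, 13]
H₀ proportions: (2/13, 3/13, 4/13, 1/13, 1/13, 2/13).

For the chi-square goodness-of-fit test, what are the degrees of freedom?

degrees of freedom = 5

df = k − 1 = 6 − 1 = 5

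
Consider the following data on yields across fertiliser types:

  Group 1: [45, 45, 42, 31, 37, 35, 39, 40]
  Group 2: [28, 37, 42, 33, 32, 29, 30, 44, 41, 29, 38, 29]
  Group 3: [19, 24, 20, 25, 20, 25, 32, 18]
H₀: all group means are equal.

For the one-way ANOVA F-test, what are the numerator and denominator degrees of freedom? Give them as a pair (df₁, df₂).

degrees of freedom = [2, 25]

k = 3 groups, N = 28 total
df = (k−1, N−k) = (3−1, 28−3) = (2, 25)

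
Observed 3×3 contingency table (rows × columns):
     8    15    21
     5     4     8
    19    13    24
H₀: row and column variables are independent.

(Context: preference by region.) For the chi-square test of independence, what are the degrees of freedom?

df = (r−1)(c−1) = (3−1)·(3−1) = 4

degrees of freedom = 4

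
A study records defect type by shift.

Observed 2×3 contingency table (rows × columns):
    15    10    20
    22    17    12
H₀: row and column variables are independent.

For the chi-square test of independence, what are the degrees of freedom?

degrees of freedom = 2

df = (r−1)(c−1) = (2−1)·(3−1) = 2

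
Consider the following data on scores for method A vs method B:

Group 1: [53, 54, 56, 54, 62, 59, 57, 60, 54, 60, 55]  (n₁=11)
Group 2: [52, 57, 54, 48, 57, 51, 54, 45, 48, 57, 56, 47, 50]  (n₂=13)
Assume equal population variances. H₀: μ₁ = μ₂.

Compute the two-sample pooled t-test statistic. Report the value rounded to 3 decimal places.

x̄₁=56.727, s₁=3.069, n₁=11
x̄₂=52.000, s₂=4.183, n₂=13
s_p² = [10·3.069² + 12·4.183²]/22 = 13.8264
SE = √(s_p²·(1/11+1/13)) = 1.5233
t = (56.727−52.000)/1.5233 = 3.1033
df = 22

test statistic = 3.103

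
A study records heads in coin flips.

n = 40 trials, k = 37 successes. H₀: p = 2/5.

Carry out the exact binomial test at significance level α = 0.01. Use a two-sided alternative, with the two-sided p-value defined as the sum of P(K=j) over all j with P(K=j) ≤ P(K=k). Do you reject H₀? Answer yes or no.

Exact binomial: n=40, k=37, p₀=2/5=0.4000
P(X=j) = C(n,j)·p₀^j·(1−p₀)^(n−j); p = Σ P(X=j) over j with P(X=j) ≤ P(X=37)
p-value (two-sided) = 0.00000
At α=0.01: p < α → reject H₀

reject H₀: yes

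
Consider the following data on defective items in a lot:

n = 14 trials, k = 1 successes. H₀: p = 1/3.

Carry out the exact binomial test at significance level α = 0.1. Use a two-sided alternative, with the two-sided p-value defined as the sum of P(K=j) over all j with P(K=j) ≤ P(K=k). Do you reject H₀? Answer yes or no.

Exact binomial: n=14, k=1, p₀=1/3=0.3333
P(X=j) = C(n,j)·p₀^j·(1−p₀)^(n−j); p = Σ P(X=j) over j with P(X=j) ≤ P(X=1)
p-value (two-sided) = 0.04484
At α=0.1: p < α → reject H₀

reject H₀: yes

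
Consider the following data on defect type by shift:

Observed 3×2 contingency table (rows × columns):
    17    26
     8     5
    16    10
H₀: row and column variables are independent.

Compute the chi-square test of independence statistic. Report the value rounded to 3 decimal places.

Row totals [43, 13, 26], col totals [41, 41], n=82
χ² = (17−21.50)²/21.50 + (26−21.50)²/21.50 + (8−6.50)²/6.50 + (5−6.50)²/6.50 + (16−13.00)²/13.00 + (10−13.00)²/13.00 = 3.9606
df = 2

test statistic = 3.961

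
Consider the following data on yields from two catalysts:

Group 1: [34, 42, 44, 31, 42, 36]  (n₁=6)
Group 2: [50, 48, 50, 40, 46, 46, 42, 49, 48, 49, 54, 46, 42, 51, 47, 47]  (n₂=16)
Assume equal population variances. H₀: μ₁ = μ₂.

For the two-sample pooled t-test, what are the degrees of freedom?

df = n₁ + n₂ − 2 = 6 + 16 − 2 = 20

degrees of freedom = 20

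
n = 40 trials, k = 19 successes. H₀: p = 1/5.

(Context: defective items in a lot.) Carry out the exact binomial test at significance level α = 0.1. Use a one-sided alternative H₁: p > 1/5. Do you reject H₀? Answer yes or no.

Exact binomial: n=40, k=19, p₀=1/5=0.2000
P(X≥19) from Σ C(n,i)·p₀^i·(1−p₀)^(n−i)
p-value (one-sided, H₁ greater) = 0.00009
At α=0.1: p < α → reject H₀

reject H₀: yes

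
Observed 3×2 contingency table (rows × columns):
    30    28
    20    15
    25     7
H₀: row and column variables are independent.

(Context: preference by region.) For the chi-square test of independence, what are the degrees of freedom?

degrees of freedom = 2

df = (r−1)(c−1) = (3−1)·(2−1) = 2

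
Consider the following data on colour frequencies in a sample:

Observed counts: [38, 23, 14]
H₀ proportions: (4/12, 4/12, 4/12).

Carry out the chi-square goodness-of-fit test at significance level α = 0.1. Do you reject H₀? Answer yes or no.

reject H₀: yes

n = 75; E_i = n·p_i = [25.00, 25.00, 25.00]
χ² = (38−25.00)²/25.00 + (23−25.00)²/25.00 + (14−25.00)²/25.00 = 11.7600
df = 2
p-value (upper-tail) = 0.00279
At α=0.1: p < α → reject H₀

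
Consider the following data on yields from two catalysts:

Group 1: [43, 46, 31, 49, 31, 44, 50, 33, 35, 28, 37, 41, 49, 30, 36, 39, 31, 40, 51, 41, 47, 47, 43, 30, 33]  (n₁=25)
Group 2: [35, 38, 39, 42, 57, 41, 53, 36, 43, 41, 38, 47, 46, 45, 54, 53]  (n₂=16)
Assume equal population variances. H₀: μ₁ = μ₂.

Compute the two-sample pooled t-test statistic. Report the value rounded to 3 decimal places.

x̄₁=39.400, s₁=7.303, n₁=25
x̄₂=44.250, s₂=6.875, n₂=16
s_p² = [24·7.303² + 15·6.875²]/39 = 51.0000
SE = √(s_p²·(1/25+1/16)) = 2.2864
t = (39.400−44.250)/2.2864 = -2.1213
df = 39

test statistic = -2.121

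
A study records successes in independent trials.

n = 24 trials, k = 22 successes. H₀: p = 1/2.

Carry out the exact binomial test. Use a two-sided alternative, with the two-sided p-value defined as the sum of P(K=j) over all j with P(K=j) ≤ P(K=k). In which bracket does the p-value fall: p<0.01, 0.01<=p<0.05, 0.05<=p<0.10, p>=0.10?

Exact binomial: n=24, k=22, p₀=1/2=0.5000
P(X=j) = C(n,j)·p₀^j·(1−p₀)^(n−j); p = Σ P(X=j) over j with P(X=j) ≤ P(X=22)
p-value (two-sided) = 0.00004
→ bracket: p<0.01

p-value bracket: p<0.01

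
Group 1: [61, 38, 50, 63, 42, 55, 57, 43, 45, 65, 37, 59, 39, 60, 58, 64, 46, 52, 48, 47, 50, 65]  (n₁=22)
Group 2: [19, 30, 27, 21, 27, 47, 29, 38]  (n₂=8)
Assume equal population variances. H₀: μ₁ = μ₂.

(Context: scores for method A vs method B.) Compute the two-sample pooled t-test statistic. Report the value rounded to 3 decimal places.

x̄₁=52.000, s₁=9.186, n₁=22
x̄₂=29.750, s₂=9.051, n₂=8
s_p² = [21·9.186² + 7·9.051²]/28 = 83.7679
SE = √(s_p²·(1/22+1/8)) = 3.7787
t = (52.000−29.750)/3.7787 = 5.8883
df = 28

test statistic = 5.888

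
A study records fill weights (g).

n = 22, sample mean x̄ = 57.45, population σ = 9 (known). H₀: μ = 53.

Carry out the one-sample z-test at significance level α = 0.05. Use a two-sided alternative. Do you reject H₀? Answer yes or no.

reject H₀: yes

SE = σ/√n = 9/√22 = 1.9188
z = (x̄−μ₀)/SE = (57.45−53)/1.9188 = 2.3192
p-value (two-sided) = 0.02039
At α=0.05: p < α → reject H₀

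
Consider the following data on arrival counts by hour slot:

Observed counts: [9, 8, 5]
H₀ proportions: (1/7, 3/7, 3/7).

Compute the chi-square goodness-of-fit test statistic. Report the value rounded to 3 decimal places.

n = 22; E_i = n·p_i = [3.14, 9.43, 9.43]
χ² = (9−3.14)²/3.14 + (8−9.43)²/9.43 + (5−9.43)²/9.43 = 13.2121
df = 2

test statistic = 13.212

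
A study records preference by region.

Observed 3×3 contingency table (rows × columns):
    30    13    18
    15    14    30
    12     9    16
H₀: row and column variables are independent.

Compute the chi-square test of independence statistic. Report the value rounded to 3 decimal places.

Row totals [61, 59, 37], col totals [57, 36, 64], n=157
χ² = (30−22.15)²/22.15 + (13−13.99)²/13.99 + (18−24.87)²/24.87 + (15−21.42)²/21.42 + (14−13.53)²/13.53 + (30−24.05)²/24.05 + (12−13.43)²/13.43 + (9−8.48)²/8.48 + (16−15.08)²/15.08 = 8.4030
df = 4

test statistic = 8.403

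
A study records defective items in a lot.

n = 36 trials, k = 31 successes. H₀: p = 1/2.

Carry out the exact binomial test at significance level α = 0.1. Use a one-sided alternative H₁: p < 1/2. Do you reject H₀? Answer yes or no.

reject H₀: no

Exact binomial: n=36, k=31, p₀=1/2=0.5000
P(X≤31) from Σ C(n,i)·p₀^i·(1−p₀)^(n−i)
p-value (one-sided, H₁ less) = 1.00000
At α=0.1: p ≥ α → fail to reject H₀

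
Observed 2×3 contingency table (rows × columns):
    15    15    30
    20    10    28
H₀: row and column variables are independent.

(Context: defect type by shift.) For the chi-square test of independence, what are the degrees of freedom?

degrees of freedom = 2

df = (r−1)(c−1) = (2−1)·(3−1) = 2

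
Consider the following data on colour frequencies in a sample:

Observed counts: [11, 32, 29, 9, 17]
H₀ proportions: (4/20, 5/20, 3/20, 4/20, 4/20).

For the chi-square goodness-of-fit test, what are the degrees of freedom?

df = k − 1 = 5 − 1 = 4

degrees of freedom = 4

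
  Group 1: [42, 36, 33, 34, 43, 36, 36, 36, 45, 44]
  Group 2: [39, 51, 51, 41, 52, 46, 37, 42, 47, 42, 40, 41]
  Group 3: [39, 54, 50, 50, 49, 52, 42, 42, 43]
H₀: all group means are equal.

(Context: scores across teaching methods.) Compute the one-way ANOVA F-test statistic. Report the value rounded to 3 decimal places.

test statistic = 6.928

Group means [38.50, 44.08, 46.78], grand mean 43.065
SSB = Σnᵢ(x̄ᵢ−x̄)² = 344.899; SSW = ΣΣ(x−x̄ᵢ)² = 696.972
MSB = 344.899/2 = 172.4494; MSW = 696.972/28 = 24.8919
F = MSB/MSW = 6.9279
df = (2, 28)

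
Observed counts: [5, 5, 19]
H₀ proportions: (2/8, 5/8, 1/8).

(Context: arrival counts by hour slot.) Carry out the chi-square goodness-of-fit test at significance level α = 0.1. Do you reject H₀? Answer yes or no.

n = 29; E_i = n·p_i = [7.25, 18.12, 3.62]
χ² = (5−7.25)²/7.25 + (5−18.12)²/18.12 + (19−3.62)²/3.62 = 75.4138
df = 2
p-value (upper-tail) = 0.00000
At α=0.1: p < α → reject H₀

reject H₀: yes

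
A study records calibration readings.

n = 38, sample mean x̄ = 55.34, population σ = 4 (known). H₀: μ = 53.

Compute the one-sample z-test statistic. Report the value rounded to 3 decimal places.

SE = σ/√n = 4/√38 = 0.6489
z = (x̄−μ₀)/SE = (55.34−53)/0.6489 = 3.6062

test statistic = 3.606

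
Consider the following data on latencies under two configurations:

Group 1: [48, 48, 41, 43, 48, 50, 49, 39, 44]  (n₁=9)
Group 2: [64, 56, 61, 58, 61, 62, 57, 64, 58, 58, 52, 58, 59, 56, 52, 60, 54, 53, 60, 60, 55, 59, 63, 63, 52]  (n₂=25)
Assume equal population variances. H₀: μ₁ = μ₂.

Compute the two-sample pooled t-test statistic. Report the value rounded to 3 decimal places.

test statistic = -8.596

x̄₁=45.556, s₁=3.909, n₁=9
x̄₂=58.200, s₂=3.742, n₂=25
s_p² = [8·3.909² + 24·3.742²]/32 = 14.3194
SE = √(s_p²·(1/9+1/25)) = 1.4710
t = (45.556−58.200)/1.4710 = -8.5958
df = 32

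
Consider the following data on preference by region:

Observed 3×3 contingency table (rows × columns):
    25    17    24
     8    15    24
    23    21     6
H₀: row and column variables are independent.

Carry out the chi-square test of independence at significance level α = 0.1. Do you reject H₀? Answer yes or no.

reject H₀: yes

Row totals [66, 47, 50], col totals [56, 53, 54], n=163
χ² = (25−22.67)²/22.67 + (17−21.46)²/21.46 + (24−21.87)²/21.87 + (8−16.15)²/16.15 + (15−15.28)²/15.28 + (24−15.57)²/15.57 + (23−17.18)²/17.18 + (21−16.26)²/16.26 + (6−16.56)²/16.56 = 20.1476
df = 4
p-value (upper-tail) = 0.00047
At α=0.1: p < α → reject H₀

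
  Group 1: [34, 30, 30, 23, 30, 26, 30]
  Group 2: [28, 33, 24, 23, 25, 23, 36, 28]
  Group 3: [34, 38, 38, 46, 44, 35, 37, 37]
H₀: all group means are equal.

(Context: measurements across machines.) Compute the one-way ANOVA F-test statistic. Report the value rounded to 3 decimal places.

test statistic = 15.990

Group means [29.00, 27.50, 38.62], grand mean 31.826
SSB = Σnᵢ(x̄ᵢ−x̄)² = 575.429; SSW = ΣΣ(x−x̄ᵢ)² = 359.875
MSB = 575.429/2 = 287.7147; MSW = 359.875/20 = 17.9937
F = MSB/MSW = 15.9897
df = (2, 20)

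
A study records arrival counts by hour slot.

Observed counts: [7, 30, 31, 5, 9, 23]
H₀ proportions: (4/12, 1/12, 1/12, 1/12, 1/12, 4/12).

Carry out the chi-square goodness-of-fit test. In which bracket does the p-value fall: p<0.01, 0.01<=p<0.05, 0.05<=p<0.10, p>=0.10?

n = 105; E_i = n·p_i = [35.00, 8.75, 8.75, 8.75, 8.75, 35.00]
χ² = (7−35.00)²/35.00 + (30−8.75)²/8.75 + (31−8.75)²/8.75 + (5−8.75)²/8.75 + (9−8.75)²/8.75 + (23−35.00)²/35.00 = 136.3143
df = 5
p-value (upper-tail) = 0.00000
→ bracket: p<0.01

p-value bracket: p<0.01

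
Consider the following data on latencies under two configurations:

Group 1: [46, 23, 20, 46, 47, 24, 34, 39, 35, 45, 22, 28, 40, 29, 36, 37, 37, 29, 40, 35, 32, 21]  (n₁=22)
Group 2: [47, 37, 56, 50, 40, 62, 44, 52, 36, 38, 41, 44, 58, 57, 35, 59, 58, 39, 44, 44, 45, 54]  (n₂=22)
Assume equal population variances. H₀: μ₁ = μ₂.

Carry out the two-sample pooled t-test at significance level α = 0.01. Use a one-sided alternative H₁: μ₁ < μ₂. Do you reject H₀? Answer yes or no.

reject H₀: yes

x̄₁=33.864, s₁=8.504, n₁=22
x̄₂=47.273, s₂=8.475, n₂=22
s_p² = [21·8.504² + 21·8.475²]/42 = 72.0703
SE = √(s_p²·(1/22+1/22)) = 2.5597
t = (33.864−47.273)/2.5597 = -5.2386
df = 42
p-value (one-sided, H₁ less) = 0.00000
At α=0.01: p < α → reject H₀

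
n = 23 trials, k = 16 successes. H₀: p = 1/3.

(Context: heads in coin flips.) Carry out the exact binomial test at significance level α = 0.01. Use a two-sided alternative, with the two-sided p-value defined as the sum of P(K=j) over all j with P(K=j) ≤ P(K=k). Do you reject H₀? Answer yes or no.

Exact binomial: n=23, k=16, p₀=1/3=0.3333
P(X=j) = C(n,j)·p₀^j·(1−p₀)^(n−j); p = Σ P(X=j) over j with P(X=j) ≤ P(X=16)
p-value (two-sided) = 0.00050
At α=0.01: p < α → reject H₀

reject H₀: yes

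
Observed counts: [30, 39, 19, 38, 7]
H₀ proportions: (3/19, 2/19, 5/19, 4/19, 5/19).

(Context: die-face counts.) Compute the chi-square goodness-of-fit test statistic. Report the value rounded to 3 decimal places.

n = 133; E_i = n·p_i = [21.00, 14.00, 35.00, 28.00, 35.00]
χ² = (30−21.00)²/21.00 + (39−14.00)²/14.00 + (19−35.00)²/35.00 + (38−28.00)²/28.00 + (7−35.00)²/35.00 = 81.7857
df = 4

test statistic = 81.786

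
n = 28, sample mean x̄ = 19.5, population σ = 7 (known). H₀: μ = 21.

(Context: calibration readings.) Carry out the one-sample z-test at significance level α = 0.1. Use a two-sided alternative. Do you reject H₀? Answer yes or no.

SE = σ/√n = 7/√28 = 1.3229
z = (x̄−μ₀)/SE = (19.5−21)/1.3229 = -1.1339
p-value (two-sided) = 0.25684
At α=0.1: p ≥ α → fail to reject H₀

reject H₀: no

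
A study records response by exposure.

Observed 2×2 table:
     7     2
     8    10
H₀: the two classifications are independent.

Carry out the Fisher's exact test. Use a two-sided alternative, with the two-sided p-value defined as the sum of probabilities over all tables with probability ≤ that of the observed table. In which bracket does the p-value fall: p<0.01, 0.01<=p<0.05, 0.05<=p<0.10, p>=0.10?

Margins: r₁=9, r₂=18, c₁=15, c₂=12, n=27
p_obs = C(9,7)·C(18,8)/C(27,15); sum pmf over tables with pmf ≤ p_obs
p-value (two-sided) = 0.21724
→ bracket: p>=0.10

p-value bracket: p>=0.10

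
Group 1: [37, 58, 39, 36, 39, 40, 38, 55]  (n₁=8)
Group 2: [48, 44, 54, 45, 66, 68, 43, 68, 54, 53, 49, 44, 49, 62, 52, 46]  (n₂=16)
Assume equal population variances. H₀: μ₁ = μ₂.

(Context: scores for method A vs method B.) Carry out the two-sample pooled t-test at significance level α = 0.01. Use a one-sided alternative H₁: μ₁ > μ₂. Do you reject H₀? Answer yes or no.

x̄₁=42.750, s₁=8.615, n₁=8
x̄₂=52.812, s₂=8.697, n₂=16
s_p² = [7·8.615² + 15·8.697²]/22 = 75.1790
SE = √(s_p²·(1/8+1/16)) = 3.7545
t = (42.750−52.812)/3.7545 = -2.6801
df = 22
p-value (one-sided, H₁ greater) = 0.99316
At α=0.01: p ≥ α → fail to reject H₀

reject H₀: no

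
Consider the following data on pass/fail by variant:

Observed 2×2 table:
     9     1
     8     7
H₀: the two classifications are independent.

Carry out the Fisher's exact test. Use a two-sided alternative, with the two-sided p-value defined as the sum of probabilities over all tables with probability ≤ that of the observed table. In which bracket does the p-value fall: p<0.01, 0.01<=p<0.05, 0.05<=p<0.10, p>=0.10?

Margins: r₁=10, r₂=15, c₁=17, c₂=8, n=25
p_obs = C(10,9)·C(15,8)/C(25,17); sum pmf over tables with pmf ≤ p_obs
p-value (two-sided) = 0.08754
→ bracket: 0.05<=p<0.10

p-value bracket: 0.05<=p<0.10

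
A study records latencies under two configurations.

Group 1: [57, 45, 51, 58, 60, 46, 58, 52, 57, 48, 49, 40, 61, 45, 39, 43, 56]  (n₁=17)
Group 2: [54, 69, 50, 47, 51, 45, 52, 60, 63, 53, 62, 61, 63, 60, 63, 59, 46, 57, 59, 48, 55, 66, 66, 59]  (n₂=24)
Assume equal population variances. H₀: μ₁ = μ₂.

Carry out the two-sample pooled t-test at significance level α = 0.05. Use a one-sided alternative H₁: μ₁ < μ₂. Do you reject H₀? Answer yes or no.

reject H₀: yes

x̄₁=50.882, s₁=7.140, n₁=17
x̄₂=57.000, s₂=6.821, n₂=24
s_p² = [16·7.140² + 23·6.821²]/39 = 48.3529
SE = √(s_p²·(1/17+1/24)) = 2.2043
t = (50.882−57.000)/2.2043 = -2.7753
df = 39
p-value (one-sided, H₁ less) = 0.00421
At α=0.05: p < α → reject H₀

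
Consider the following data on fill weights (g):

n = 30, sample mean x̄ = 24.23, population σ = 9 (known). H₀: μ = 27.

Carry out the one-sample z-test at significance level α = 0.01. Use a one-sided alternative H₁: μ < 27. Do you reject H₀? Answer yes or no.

reject H₀: no

SE = σ/√n = 9/√30 = 1.6432
z = (x̄−μ₀)/SE = (24.23−27)/1.6432 = -1.6858
p-value (one-sided, H₁ less) = 0.04592
At α=0.01: p ≥ α → fail to reject H₀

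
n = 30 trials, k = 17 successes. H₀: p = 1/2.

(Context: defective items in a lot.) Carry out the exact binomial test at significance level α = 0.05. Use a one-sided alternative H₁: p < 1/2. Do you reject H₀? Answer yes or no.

reject H₀: no

Exact binomial: n=30, k=17, p₀=1/2=0.5000
P(X≤17) from Σ C(n,i)·p₀^i·(1−p₀)^(n−i)
p-value (one-sided, H₁ less) = 0.81920
At α=0.05: p ≥ α → fail to reject H₀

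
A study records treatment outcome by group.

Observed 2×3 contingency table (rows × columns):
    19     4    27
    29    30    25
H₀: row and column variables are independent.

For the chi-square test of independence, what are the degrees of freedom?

degrees of freedom = 2

df = (r−1)(c−1) = (2−1)·(3−1) = 2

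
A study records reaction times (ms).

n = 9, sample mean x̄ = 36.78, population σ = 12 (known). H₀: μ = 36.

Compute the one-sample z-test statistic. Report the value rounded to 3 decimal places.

SE = σ/√n = 12/√9 = 4.0000
z = (x̄−μ₀)/SE = (36.78−36)/4.0000 = 0.1950

test statistic = 0.195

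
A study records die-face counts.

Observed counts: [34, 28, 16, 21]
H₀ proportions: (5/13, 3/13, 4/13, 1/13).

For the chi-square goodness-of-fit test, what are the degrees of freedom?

degrees of freedom = 3

df = k − 1 = 4 − 1 = 3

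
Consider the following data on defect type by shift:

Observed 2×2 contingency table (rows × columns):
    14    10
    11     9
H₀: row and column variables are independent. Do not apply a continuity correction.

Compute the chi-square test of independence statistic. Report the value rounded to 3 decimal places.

Row totals [24, 20], col totals [25, 19], n=44
χ² = (14−13.64)²/13.64 + (10−10.36)²/10.36 + (11−11.36)²/11.36 + (9−8.64)²/8.64 = 0.0494
df = 1

test statistic = 0.049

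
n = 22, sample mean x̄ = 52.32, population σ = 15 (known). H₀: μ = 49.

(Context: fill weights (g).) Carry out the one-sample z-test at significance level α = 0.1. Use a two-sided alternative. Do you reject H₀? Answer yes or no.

reject H₀: no

SE = σ/√n = 15/√22 = 3.1980
z = (x̄−μ₀)/SE = (52.32−49)/3.1980 = 1.0381
p-value (two-sided) = 0.29920
At α=0.1: p ≥ α → fail to reject H₀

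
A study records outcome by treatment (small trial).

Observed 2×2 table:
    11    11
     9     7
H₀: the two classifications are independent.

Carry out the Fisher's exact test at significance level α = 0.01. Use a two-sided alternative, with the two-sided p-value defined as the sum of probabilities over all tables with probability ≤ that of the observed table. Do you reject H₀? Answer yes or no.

reject H₀: no

Margins: r₁=22, r₂=16, c₁=20, c₂=18, n=38
p_obs = C(22,11)·C(16,9)/C(38,20); sum pmf over tables with pmf ≤ p_obs
p-value (two-sided) = 0.75215
At α=0.01: p ≥ α → fail to reject H₀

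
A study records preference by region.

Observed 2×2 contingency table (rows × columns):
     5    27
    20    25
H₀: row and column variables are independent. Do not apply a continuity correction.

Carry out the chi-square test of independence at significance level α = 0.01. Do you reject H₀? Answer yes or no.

Row totals [32, 45], col totals [25, 52], n=77
χ² = (5−10.39)²/10.39 + (27−21.61)²/21.61 + (20−14.61)²/14.61 + (25−30.39)²/30.39 = 7.0840
df = 1
p-value (upper-tail) = 0.00778
At α=0.01: p < α → reject H₀

reject H₀: yes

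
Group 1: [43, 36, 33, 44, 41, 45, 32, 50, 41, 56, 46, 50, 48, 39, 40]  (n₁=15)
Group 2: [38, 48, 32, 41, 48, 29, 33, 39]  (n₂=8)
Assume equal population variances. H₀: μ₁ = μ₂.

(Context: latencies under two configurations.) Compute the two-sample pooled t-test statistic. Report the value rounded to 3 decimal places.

x̄₁=42.933, s₁=6.595, n₁=15
x̄₂=38.500, s₂=7.071, n₂=8
s_p² = [14·6.595² + 7·7.071²]/21 = 45.6635
SE = √(s_p²·(1/15+1/8)) = 2.9584
t = (42.933−38.500)/2.9584 = 1.4986
df = 21

test statistic = 1.499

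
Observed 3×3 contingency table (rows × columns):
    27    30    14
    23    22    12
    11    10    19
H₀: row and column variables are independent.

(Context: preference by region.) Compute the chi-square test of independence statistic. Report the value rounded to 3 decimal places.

test statistic = 11.731

Row totals [71, 57, 40], col totals [61, 62, 45], n=168
χ² = (27−25.78)²/25.78 + (30−26.20)²/26.20 + (14−19.02)²/19.02 + (23−20.70)²/20.70 + (22−21.04)²/21.04 + (12−15.27)²/15.27 + (11−14.52)²/14.52 + (10−14.76)²/14.76 + (19−10.71)²/10.71 = 11.7308
df = 4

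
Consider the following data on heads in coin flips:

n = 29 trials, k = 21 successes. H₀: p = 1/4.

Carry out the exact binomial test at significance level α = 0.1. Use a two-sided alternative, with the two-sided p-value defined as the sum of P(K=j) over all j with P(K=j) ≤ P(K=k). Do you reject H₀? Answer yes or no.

Exact binomial: n=29, k=21, p₀=1/4=0.2500
P(X=j) = C(n,j)·p₀^j·(1−p₀)^(n−j); p = Σ P(X=j) over j with P(X=j) ≤ P(X=21)
p-value (two-sided) = 0.00000
At α=0.1: p < α → reject H₀

reject H₀: yes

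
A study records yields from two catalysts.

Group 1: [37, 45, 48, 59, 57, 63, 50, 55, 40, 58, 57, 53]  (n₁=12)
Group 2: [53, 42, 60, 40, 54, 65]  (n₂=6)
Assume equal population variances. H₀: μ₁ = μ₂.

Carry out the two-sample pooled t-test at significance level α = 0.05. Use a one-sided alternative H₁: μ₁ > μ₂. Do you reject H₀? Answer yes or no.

reject H₀: no

x̄₁=51.833, s₁=7.998, n₁=12
x̄₂=52.333, s₂=9.812, n₂=6
s_p² = [11·7.998² + 5·9.812²]/16 = 74.0625
SE = √(s_p²·(1/12+1/6)) = 4.3030
t = (51.833−52.333)/4.3030 = -0.1162
df = 16
p-value (one-sided, H₁ greater) = 0.54553
At α=0.05: p ≥ α → fail to reject H₀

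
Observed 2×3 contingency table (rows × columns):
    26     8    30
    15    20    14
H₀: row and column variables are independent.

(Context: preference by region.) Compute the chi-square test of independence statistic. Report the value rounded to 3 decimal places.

Row totals [64, 49], col totals [41, 28, 44], n=113
χ² = (26−23.22)²/23.22 + (8−15.86)²/15.86 + (30−24.92)²/24.92 + (15−17.78)²/17.78 + (20−12.14)²/12.14 + (14−19.08)²/19.08 = 12.1349
df = 2

test statistic = 12.135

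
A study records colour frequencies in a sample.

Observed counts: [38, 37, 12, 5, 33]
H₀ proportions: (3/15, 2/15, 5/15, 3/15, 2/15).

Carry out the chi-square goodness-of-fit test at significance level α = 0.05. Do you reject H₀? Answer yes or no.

reject H₀: yes

n = 125; E_i = n·p_i = [25.00, 16.67, 41.67, 25.00, 16.67]
χ² = (38−25.00)²/25.00 + (37−16.67)²/16.67 + (12−41.67)²/41.67 + (5−25.00)²/25.00 + (33−16.67)²/16.67 = 84.6960
df = 4
p-value (upper-tail) = 0.00000
At α=0.05: p < α → reject H₀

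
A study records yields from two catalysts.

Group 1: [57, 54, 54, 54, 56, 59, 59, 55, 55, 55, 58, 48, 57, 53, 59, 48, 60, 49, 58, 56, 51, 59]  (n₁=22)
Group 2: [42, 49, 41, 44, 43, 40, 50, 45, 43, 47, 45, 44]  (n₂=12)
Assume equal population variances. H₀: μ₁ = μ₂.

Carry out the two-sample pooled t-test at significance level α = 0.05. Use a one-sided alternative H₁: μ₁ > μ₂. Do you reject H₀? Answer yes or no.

x̄₁=55.182, s₁=3.607, n₁=22
x̄₂=44.417, s₂=3.029, n₂=12
s_p² = [21·3.607² + 11·3.029²]/32 = 11.6934
SE = √(s_p²·(1/22+1/12)) = 1.2272
t = (55.182−44.417)/1.2272 = 8.7723
df = 32
p-value (one-sided, H₁ greater) = 0.00000
At α=0.05: p < α → reject H₀

reject H₀: yes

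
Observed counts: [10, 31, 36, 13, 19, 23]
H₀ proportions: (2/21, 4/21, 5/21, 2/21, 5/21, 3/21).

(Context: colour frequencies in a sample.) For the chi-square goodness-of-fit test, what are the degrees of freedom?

degrees of freedom = 5

df = k − 1 = 6 − 1 = 5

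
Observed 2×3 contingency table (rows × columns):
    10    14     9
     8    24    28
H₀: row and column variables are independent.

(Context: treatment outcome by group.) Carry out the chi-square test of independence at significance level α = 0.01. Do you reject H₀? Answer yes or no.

Row totals [33, 60], col totals [18, 38, 37], n=93
χ² = (10−6.39)²/6.39 + (14−13.48)²/13.48 + (9−13.13)²/13.13 + (8−11.61)²/11.61 + (24−24.52)²/24.52 + (28−23.87)²/23.87 = 5.2111
df = 2
p-value (upper-tail) = 0.07386
At α=0.01: p ≥ α → fail to reject H₀

reject H₀: no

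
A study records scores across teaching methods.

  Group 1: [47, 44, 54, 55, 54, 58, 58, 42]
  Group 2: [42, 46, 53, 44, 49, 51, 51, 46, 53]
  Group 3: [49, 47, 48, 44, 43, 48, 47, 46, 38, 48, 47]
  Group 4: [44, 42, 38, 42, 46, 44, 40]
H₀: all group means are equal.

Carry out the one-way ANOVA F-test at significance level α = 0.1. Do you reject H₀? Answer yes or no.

Group means [51.50, 48.33, 45.91, 42.29], grand mean 47.086
SSB = Σnᵢ(x̄ᵢ−x̄)² = 346.405; SSW = ΣΣ(x−x̄ᵢ)² = 548.338
MSB = 346.405/3 = 115.4684; MSW = 548.338/31 = 17.6883
F = MSB/MSW = 6.5279
df = (3, 31)
p-value (upper-tail) = 0.00150
At α=0.1: p < α → reject H₀

reject H₀: yes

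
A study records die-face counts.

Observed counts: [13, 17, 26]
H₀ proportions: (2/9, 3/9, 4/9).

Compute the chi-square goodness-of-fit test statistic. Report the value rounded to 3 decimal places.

test statistic = 0.223

n = 56; E_i = n·p_i = [12.44, 18.67, 24.89]
χ² = (13−12.44)²/12.44 + (17−18.67)²/18.67 + (26−24.89)²/24.89 = 0.2232
df = 2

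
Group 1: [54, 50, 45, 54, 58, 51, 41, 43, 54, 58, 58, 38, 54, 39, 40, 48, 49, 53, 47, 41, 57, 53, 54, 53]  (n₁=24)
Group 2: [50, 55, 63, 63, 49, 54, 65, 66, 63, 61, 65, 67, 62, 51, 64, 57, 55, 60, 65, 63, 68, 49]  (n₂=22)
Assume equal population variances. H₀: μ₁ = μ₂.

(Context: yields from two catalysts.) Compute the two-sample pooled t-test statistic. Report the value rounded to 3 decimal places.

test statistic = -5.415

x̄₁=49.667, s₁=6.465, n₁=24
x̄₂=59.773, s₂=6.164, n₂=22
s_p² = [23·6.465² + 21·6.164²]/44 = 39.9817
SE = √(s_p²·(1/24+1/22)) = 1.8663
t = (49.667−59.773)/1.8663 = -5.4149
df = 44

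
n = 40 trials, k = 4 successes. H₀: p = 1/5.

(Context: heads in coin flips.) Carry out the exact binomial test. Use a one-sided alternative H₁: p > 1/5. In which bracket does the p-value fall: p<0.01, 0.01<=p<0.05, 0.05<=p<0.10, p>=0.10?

Exact binomial: n=40, k=4, p₀=1/5=0.2000
P(X≥4) from Σ C(n,i)·p₀^i·(1−p₀)^(n−i)
p-value (one-sided, H₁ greater) = 0.97154
→ bracket: p>=0.10

p-value bracket: p>=0.10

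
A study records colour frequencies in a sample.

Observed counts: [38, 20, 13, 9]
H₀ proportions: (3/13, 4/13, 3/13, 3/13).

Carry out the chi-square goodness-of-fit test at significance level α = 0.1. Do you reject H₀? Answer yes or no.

reject H₀: yes

n = 80; E_i = n·p_i = [18.46, 24.62, 18.46, 18.46]
χ² = (38−18.46)²/18.46 + (20−24.62)²/24.62 + (13−18.46)²/18.46 + (9−18.46)²/18.46 = 28.0083
df = 3
p-value (upper-tail) = 0.00000
At α=0.1: p < α → reject H₀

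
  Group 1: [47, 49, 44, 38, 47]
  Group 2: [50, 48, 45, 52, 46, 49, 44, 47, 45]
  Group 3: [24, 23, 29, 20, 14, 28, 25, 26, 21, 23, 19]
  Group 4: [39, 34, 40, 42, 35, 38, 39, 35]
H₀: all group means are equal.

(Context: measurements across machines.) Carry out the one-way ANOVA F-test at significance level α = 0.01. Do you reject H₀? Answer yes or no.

reject H₀: yes

Group means [45.00, 47.33, 22.91, 37.75], grand mean 36.515
SSB = Σnᵢ(x̄ᵢ−x̄)² = 3461.833; SSW = ΣΣ(x−x̄ᵢ)² = 370.409
MSB = 3461.833/3 = 1153.9444; MSW = 370.409/29 = 12.7727
F = MSB/MSW = 90.3444
df = (3, 29)
p-value (upper-tail) = 0.00000
At α=0.01: p < α → reject H₀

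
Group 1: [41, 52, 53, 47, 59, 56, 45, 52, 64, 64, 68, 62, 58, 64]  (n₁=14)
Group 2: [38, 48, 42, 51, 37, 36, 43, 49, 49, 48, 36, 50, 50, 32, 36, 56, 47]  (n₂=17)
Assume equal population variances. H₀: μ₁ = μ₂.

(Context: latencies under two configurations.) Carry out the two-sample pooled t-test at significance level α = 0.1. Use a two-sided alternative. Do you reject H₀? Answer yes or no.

x̄₁=56.071, s₁=8.100, n₁=14
x̄₂=44.000, s₂=6.991, n₂=17
s_p² = [13·8.100² + 16·6.991²]/29 = 56.3768
SE = √(s_p²·(1/14+1/17)) = 2.7098
t = (56.071−44.000)/2.7098 = 4.4547
df = 29
p-value (two-sided) = 0.00012
At α=0.1: p < α → reject H₀

reject H₀: yes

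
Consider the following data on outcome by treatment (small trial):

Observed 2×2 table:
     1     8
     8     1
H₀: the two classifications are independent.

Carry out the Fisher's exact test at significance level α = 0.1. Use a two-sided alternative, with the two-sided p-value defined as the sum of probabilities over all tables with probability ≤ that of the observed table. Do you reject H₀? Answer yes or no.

Margins: r₁=9, r₂=9, c₁=9, c₂=9, n=18
p_obs = C(9,1)·C(9,8)/C(18,9); sum pmf over tables with pmf ≤ p_obs
p-value (two-sided) = 0.00337
At α=0.1: p < α → reject H₀

reject H₀: yes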